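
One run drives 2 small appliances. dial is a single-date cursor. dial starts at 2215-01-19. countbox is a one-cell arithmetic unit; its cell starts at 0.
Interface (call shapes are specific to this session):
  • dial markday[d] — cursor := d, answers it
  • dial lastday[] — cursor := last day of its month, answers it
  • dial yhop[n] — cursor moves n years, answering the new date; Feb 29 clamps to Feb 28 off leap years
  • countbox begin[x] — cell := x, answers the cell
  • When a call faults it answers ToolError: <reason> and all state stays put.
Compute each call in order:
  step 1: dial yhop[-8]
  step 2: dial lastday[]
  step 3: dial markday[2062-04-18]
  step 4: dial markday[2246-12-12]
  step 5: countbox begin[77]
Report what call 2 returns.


→ dial yhop(n→-8)
← 2207-01-19
→ dial lastday()
← 2207-01-31
→ dial markday(d→2062-04-18)
← 2062-04-18
→ dial markday(d→2246-12-12)
← 2246-12-12
→ countbox begin(x→77)
← 77

Answer: 2207-01-31


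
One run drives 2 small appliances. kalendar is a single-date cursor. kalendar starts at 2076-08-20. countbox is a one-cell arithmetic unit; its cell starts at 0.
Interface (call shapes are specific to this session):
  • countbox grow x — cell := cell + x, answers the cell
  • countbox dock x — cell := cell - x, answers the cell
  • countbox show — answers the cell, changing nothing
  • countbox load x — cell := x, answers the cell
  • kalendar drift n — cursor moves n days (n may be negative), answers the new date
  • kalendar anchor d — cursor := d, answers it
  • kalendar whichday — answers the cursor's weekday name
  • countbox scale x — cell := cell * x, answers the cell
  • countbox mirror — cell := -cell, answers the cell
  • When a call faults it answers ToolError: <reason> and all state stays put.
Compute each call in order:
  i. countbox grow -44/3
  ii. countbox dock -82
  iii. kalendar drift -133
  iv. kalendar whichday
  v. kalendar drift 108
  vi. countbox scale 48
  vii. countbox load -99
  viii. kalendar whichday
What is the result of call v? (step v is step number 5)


Answer: 2076-07-26

Derivation:
# 1. countbox grow(x→-44/3) : -44/3
# 2. countbox dock(x→-82) : 202/3
# 3. kalendar drift(n→-133) : 2076-04-09
# 4. kalendar whichday() : Thursday
# 5. kalendar drift(n→108) : 2076-07-26
# 6. countbox scale(x→48) : 3232
# 7. countbox load(x→-99) : -99
# 8. kalendar whichday() : Sunday


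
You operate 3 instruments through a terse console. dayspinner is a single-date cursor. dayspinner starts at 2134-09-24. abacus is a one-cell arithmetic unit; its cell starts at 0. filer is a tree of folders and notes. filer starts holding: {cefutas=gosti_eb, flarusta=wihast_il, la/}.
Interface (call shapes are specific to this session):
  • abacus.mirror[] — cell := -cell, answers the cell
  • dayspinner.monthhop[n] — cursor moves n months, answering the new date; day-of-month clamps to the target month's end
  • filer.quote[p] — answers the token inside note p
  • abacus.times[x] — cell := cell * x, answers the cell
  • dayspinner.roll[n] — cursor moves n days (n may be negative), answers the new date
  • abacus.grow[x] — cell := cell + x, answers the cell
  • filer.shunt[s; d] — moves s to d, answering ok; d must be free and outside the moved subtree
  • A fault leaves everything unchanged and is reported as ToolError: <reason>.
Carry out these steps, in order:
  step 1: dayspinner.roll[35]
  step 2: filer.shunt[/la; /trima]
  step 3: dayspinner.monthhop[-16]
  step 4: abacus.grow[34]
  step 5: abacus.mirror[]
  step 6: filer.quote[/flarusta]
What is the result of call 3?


Answer: 2133-06-29

Derivation:
// 1. dayspinner.roll(35) == 2134-10-29
// 2. filer.shunt(/la, /trima) == ok
// 3. dayspinner.monthhop(-16) == 2133-06-29
// 4. abacus.grow(34) == 34
// 5. abacus.mirror() == -34
// 6. filer.quote(/flarusta) == wihast_il


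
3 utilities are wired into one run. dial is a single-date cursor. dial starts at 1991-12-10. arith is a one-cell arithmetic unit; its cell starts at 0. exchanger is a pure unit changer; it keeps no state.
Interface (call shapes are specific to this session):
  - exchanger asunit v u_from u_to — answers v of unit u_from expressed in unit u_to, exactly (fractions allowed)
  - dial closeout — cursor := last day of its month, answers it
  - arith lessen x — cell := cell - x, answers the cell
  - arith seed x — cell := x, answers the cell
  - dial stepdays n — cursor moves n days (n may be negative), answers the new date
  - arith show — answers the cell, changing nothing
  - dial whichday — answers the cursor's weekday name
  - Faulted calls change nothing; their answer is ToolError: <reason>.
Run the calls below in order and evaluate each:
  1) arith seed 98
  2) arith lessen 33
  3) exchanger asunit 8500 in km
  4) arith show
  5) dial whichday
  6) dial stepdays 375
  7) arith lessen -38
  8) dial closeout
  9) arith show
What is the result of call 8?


Answer: 1992-12-31

Derivation:
==> arith seed(x: 98)
<== 98
==> arith lessen(x: 33)
<== 65
==> exchanger asunit(v: 8500, u_from: in, u_to: km)
<== 2159/10000
==> arith show()
<== 65
==> dial whichday()
<== Tuesday
==> dial stepdays(n: 375)
<== 1992-12-19
==> arith lessen(x: -38)
<== 103
==> dial closeout()
<== 1992-12-31
==> arith show()
<== 103


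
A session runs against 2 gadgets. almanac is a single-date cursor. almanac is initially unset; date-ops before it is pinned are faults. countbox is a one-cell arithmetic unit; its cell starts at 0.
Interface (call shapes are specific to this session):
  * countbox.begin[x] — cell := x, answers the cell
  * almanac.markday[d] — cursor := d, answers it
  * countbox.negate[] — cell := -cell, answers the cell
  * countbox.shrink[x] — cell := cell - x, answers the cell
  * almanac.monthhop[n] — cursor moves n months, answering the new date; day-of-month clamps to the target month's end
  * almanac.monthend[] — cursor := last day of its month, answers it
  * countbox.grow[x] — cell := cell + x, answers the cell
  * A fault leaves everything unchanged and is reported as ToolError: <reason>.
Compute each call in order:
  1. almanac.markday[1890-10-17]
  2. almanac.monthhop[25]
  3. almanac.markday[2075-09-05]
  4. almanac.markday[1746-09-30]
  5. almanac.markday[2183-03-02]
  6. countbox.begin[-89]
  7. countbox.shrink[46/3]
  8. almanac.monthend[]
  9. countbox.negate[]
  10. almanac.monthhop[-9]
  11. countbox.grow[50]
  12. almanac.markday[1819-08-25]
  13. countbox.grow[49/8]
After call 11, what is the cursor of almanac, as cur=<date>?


==> markday(1890-10-17)
<== 1890-10-17
==> monthhop(25)
<== 1892-11-17
==> markday(2075-09-05)
<== 2075-09-05
==> markday(1746-09-30)
<== 1746-09-30
==> markday(2183-03-02)
<== 2183-03-02
==> begin(-89)
<== -89
==> shrink(46/3)
<== -313/3
==> monthend()
<== 2183-03-31
==> negate()
<== 313/3
==> monthhop(-9)
<== 2182-06-30
==> grow(50)
<== 463/3
==> markday(1819-08-25)
<== 1819-08-25
==> grow(49/8)
<== 3851/24

Answer: cur=2182-06-30


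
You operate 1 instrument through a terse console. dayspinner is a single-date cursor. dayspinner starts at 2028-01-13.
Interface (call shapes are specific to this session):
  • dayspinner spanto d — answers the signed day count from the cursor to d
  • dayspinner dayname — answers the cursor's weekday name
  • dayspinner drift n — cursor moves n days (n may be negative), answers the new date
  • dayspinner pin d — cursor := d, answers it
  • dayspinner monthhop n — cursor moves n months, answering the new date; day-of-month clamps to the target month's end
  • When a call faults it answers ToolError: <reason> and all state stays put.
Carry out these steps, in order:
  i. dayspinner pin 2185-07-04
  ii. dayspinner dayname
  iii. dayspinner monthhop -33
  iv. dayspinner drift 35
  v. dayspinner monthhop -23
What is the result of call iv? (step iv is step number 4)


Answer: 2182-11-08

Derivation:
Next I call dayspinner pin(d='2185-07-04'), — result: 2185-07-04.
I invoke dayspinner dayname(), — result: Monday.
I invoke dayspinner monthhop(n='-33'), giving 2182-10-04.
Next I call dayspinner drift(n='35'), giving 2182-11-08.
Using dayspinner monthhop(n='-23'), giving 2180-12-08.


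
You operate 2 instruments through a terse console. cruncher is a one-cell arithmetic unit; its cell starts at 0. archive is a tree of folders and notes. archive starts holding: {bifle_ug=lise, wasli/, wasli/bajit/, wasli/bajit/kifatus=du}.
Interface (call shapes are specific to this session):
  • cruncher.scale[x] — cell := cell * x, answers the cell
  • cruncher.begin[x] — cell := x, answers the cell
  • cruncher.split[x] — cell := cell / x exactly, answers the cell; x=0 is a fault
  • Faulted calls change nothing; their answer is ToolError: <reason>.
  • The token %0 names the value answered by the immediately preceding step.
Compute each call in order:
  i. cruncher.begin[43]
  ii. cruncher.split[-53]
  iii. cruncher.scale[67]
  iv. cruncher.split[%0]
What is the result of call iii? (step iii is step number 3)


Answer: -2881/53

Derivation:
Using begin with x: 43, and observe 43.
I run split with x: -53, which returns -43/53.
Now I run scale with x: 67, and see -2881/53.
I use split with x: %0, which returns 1.


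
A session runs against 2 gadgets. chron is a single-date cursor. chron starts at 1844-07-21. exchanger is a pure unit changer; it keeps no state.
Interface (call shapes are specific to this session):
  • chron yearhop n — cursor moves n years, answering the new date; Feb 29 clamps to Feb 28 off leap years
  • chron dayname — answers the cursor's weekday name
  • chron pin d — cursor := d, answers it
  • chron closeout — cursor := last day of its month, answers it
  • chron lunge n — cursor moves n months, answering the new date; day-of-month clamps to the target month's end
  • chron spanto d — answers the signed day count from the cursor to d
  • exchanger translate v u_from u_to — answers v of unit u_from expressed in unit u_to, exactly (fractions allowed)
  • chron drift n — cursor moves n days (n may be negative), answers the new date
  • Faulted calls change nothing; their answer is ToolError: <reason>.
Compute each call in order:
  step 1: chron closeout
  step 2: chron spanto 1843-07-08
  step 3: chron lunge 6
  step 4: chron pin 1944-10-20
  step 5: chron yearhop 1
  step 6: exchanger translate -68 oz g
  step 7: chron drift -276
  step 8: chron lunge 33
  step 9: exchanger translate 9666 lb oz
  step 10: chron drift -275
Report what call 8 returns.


Answer: 1947-10-17

Derivation:
-- 1. chron closeout() == 1844-07-31
-- 2. chron spanto(d=1843-07-08) == -389
-- 3. chron lunge(n=6) == 1845-01-31
-- 4. chron pin(d=1944-10-20) == 1944-10-20
-- 5. chron yearhop(n=1) == 1945-10-20
-- 6. exchanger translate(v=-68, u_from=oz, u_to=g) == -771107029/400000
-- 7. chron drift(n=-276) == 1945-01-17
-- 8. chron lunge(n=33) == 1947-10-17
-- 9. exchanger translate(v=9666, u_from=lb, u_to=oz) == 154656
-- 10. chron drift(n=-275) == 1947-01-15


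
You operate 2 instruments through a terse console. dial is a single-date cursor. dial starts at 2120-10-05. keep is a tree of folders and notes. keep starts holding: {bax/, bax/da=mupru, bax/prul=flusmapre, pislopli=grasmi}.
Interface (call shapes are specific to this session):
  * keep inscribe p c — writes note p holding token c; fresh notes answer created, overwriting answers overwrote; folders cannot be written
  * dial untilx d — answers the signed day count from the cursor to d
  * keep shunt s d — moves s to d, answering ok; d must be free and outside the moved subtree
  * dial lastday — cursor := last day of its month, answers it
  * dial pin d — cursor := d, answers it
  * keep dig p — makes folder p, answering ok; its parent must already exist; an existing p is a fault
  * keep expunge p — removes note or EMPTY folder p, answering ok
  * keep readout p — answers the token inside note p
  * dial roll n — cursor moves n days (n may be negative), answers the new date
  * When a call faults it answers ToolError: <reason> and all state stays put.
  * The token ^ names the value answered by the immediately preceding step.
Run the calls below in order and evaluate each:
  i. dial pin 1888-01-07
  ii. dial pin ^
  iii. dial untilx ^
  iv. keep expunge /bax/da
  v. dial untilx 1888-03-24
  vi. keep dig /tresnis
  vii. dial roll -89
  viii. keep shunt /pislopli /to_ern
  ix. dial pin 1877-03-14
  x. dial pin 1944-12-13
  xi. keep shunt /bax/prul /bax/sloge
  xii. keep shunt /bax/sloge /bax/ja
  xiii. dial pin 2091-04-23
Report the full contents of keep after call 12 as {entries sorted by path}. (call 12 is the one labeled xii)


Answer: {bax/, bax/ja=flusmapre, to_ern=grasmi, tresnis/}

Derivation:
I invoke dial pin with d: 1888-01-07, which returns 1888-01-07.
Now I run dial pin with d: ^, giving 1888-01-07.
Using dial untilx with d: ^, and observe 0.
Invoking keep expunge with p: /bax/da, — result: ok.
I try dial untilx with d: 1888-03-24, yielding 77.
Calling keep dig with p: /tresnis, and get ok.
I use dial roll with n: -89, → 1887-10-10.
Invoking keep shunt with s: /pislopli, d: /to_ern, which returns ok.
I invoke dial pin with d: 1877-03-14, yielding 1877-03-14.
Next I call dial pin with d: 1944-12-13, yielding 1944-12-13.
Then keep shunt with s: /bax/prul, d: /bax/sloge, giving ok.
I try keep shunt with s: /bax/sloge, d: /bax/ja: ok.
Invoking dial pin with d: 2091-04-23, — result: 2091-04-23.


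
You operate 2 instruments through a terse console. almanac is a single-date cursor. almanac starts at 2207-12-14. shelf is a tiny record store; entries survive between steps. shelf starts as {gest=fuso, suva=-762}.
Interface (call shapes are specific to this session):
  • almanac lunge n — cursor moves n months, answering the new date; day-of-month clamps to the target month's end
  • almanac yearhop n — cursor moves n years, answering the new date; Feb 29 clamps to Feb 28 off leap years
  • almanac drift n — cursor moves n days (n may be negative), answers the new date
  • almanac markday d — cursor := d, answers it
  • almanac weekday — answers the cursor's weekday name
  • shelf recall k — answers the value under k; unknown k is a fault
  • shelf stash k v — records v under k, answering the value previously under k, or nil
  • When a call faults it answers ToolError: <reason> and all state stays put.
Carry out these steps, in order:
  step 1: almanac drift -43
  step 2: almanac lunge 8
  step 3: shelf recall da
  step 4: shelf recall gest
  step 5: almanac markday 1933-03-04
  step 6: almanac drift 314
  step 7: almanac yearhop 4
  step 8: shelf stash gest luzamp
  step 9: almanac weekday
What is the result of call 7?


Answer: 1938-01-12

Derivation:
Act: almanac drift[n='-43']
Obs: 2207-11-01
Act: almanac lunge[n='8']
Obs: 2208-07-01
Act: shelf recall[k='da']
Obs: ToolError: no such key da
Act: shelf recall[k='gest']
Obs: fuso
Act: almanac markday[d='1933-03-04']
Obs: 1933-03-04
Act: almanac drift[n='314']
Obs: 1934-01-12
Act: almanac yearhop[n='4']
Obs: 1938-01-12
Act: shelf stash[k='gest'; v='luzamp']
Obs: fuso
Act: almanac weekday[]
Obs: Wednesday


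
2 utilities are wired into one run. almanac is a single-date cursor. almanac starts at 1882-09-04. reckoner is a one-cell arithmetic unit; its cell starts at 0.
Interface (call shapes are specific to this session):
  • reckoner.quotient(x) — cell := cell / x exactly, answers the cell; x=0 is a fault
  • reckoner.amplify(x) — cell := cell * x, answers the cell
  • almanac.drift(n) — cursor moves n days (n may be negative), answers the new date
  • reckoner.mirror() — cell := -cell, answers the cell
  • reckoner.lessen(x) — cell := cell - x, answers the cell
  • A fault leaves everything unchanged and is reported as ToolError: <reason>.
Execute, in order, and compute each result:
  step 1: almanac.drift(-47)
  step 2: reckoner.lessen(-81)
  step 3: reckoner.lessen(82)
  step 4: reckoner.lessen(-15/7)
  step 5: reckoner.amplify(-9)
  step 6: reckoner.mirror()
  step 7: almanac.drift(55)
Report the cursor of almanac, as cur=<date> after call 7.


Answer: cur=1882-09-12

Derivation:
$ almanac.drift -47
[out] 1882-07-19
$ reckoner.lessen -81
[out] 81
$ reckoner.lessen 82
[out] -1
$ reckoner.lessen -15/7
[out] 8/7
$ reckoner.amplify -9
[out] -72/7
$ reckoner.mirror
[out] 72/7
$ almanac.drift 55
[out] 1882-09-12


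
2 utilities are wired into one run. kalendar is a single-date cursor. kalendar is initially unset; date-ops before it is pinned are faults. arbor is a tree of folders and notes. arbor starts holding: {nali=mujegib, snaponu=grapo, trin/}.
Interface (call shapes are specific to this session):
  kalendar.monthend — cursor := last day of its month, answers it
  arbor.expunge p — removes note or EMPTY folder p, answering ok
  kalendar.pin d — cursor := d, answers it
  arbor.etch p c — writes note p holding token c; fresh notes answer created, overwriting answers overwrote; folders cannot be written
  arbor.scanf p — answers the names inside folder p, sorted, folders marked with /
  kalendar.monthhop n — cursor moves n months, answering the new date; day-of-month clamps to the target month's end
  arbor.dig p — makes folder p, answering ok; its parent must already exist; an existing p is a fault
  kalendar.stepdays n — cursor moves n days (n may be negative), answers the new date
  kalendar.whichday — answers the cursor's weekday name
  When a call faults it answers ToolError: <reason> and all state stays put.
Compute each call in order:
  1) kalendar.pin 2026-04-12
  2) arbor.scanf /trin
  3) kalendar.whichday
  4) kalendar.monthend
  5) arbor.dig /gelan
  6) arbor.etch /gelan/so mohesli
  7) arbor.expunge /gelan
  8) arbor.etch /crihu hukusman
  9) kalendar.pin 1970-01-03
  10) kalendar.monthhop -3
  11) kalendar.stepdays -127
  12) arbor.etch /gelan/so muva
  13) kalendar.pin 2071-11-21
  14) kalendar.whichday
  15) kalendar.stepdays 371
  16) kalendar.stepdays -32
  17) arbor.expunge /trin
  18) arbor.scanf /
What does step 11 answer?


Answer: 1969-05-29

Derivation:
→ kalendar.pin(d→2026-04-12)
← 2026-04-12
→ arbor.scanf(p→/trin)
← []
→ kalendar.whichday()
← Sunday
→ kalendar.monthend()
← 2026-04-30
→ arbor.dig(p→/gelan)
← ok
→ arbor.etch(p→/gelan/so, c→mohesli)
← created
→ arbor.expunge(p→/gelan)
← ToolError: not empty
→ arbor.etch(p→/crihu, c→hukusman)
← created
→ kalendar.pin(d→1970-01-03)
← 1970-01-03
→ kalendar.monthhop(n→-3)
← 1969-10-03
→ kalendar.stepdays(n→-127)
← 1969-05-29
→ arbor.etch(p→/gelan/so, c→muva)
← overwrote
→ kalendar.pin(d→2071-11-21)
← 2071-11-21
→ kalendar.whichday()
← Saturday
→ kalendar.stepdays(n→371)
← 2072-11-26
→ kalendar.stepdays(n→-32)
← 2072-10-25
→ arbor.expunge(p→/trin)
← ok
→ arbor.scanf(p→/)
← [crihu, gelan/, nali, snaponu]


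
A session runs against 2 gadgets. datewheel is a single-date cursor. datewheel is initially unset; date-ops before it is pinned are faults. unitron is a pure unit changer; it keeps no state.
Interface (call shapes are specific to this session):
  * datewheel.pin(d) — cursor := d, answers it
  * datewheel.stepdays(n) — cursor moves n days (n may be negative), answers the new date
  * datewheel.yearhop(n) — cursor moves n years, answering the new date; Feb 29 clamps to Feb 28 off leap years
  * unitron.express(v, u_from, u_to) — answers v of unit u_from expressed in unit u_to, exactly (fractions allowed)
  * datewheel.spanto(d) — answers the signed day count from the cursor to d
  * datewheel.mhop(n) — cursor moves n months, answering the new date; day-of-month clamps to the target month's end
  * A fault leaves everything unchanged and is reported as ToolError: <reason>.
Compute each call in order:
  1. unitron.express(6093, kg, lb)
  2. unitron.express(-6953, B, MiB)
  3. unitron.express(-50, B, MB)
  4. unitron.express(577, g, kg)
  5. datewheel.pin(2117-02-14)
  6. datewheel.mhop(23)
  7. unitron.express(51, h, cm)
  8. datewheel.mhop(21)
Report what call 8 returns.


-> unitron.express(v→6093, u_from→kg, u_to→lb)
<- 609300000000/45359237
-> unitron.express(v→-6953, u_from→B, u_to→MiB)
<- -6953/1048576
-> unitron.express(v→-50, u_from→B, u_to→MB)
<- -1/20000
-> unitron.express(v→577, u_from→g, u_to→kg)
<- 577/1000
-> datewheel.pin(d→2117-02-14)
<- 2117-02-14
-> datewheel.mhop(n→23)
<- 2119-01-14
-> unitron.express(v→51, u_from→h, u_to→cm)
<- ToolError: incompatible units
-> datewheel.mhop(n→21)
<- 2120-10-14

Answer: 2120-10-14


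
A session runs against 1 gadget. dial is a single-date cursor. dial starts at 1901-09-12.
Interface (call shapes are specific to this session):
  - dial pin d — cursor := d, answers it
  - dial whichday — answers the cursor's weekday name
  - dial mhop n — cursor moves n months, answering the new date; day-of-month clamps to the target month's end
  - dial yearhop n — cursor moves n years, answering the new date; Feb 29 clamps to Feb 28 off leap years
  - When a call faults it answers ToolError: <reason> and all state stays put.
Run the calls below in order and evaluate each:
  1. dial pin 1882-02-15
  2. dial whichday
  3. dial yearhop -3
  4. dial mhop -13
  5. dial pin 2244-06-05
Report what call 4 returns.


Answer: 1878-01-15

Derivation:
~$ dial pin 1882-02-15
:: 1882-02-15
~$ dial whichday
:: Wednesday
~$ dial yearhop -3
:: 1879-02-15
~$ dial mhop -13
:: 1878-01-15
~$ dial pin 2244-06-05
:: 2244-06-05


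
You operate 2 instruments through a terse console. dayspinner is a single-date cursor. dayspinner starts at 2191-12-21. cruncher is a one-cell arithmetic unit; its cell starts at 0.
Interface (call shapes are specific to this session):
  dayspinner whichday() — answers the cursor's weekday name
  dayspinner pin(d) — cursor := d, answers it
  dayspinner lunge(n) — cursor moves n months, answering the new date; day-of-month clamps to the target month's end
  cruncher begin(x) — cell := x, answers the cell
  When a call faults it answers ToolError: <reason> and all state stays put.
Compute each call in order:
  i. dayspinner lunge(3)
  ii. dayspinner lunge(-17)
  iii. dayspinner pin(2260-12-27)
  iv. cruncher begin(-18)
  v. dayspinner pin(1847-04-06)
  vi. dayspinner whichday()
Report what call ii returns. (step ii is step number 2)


$ dayspinner lunge n='3'
  2192-03-21
$ dayspinner lunge n='-17'
  2190-10-21
$ dayspinner pin d='2260-12-27'
  2260-12-27
$ cruncher begin x='-18'
  -18
$ dayspinner pin d='1847-04-06'
  1847-04-06
$ dayspinner whichday
  Tuesday

Answer: 2190-10-21


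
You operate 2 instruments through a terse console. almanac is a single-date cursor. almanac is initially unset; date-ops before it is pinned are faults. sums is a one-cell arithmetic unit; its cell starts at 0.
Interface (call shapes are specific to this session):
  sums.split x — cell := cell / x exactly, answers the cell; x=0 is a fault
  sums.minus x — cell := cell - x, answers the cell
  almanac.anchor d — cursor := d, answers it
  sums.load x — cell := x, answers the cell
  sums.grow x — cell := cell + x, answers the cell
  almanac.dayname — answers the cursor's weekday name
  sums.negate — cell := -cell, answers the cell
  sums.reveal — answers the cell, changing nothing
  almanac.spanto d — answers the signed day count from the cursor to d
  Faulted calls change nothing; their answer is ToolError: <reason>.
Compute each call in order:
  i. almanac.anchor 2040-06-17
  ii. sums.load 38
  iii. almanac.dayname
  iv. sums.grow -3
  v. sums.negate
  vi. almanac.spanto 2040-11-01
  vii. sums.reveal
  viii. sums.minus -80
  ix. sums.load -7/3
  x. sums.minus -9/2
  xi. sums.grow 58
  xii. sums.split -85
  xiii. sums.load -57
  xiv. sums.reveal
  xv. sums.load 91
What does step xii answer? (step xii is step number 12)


-- 1. almanac.anchor(d: 2040-06-17) : 2040-06-17
-- 2. sums.load(x: 38) : 38
-- 3. almanac.dayname() : Sunday
-- 4. sums.grow(x: -3) : 35
-- 5. sums.negate() : -35
-- 6. almanac.spanto(d: 2040-11-01) : 137
-- 7. sums.reveal() : -35
-- 8. sums.minus(x: -80) : 45
-- 9. sums.load(x: -7/3) : -7/3
-- 10. sums.minus(x: -9/2) : 13/6
-- 11. sums.grow(x: 58) : 361/6
-- 12. sums.split(x: -85) : -361/510
-- 13. sums.load(x: -57) : -57
-- 14. sums.reveal() : -57
-- 15. sums.load(x: 91) : 91

Answer: -361/510


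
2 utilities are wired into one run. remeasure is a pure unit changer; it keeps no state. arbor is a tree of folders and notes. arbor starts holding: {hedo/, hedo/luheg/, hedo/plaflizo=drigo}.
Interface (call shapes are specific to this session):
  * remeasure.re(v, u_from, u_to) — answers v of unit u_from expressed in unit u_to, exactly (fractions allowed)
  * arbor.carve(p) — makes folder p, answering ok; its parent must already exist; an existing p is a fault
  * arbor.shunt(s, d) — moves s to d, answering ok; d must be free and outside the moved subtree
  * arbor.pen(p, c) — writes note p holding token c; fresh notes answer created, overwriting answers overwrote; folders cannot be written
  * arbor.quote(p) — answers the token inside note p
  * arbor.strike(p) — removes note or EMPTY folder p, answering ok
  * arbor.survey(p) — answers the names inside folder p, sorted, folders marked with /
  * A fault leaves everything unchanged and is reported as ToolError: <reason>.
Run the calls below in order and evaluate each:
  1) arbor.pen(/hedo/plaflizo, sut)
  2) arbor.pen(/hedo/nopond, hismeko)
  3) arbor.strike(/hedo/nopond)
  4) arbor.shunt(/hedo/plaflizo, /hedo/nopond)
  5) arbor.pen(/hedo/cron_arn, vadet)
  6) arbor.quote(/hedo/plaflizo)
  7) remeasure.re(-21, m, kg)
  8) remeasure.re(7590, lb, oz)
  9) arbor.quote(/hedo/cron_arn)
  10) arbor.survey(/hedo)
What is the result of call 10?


> pen p→/hedo/plaflizo c→sut
:: overwrote
> pen p→/hedo/nopond c→hismeko
:: created
> strike p→/hedo/nopond
:: ok
> shunt s→/hedo/plaflizo d→/hedo/nopond
:: ok
> pen p→/hedo/cron_arn c→vadet
:: created
> quote p→/hedo/plaflizo
:: ToolError: not found
> re v→-21 u_from→m u_to→kg
:: ToolError: incompatible units
> re v→7590 u_from→lb u_to→oz
:: 121440
> quote p→/hedo/cron_arn
:: vadet
> survey p→/hedo
:: [cron_arn, luheg/, nopond]

Answer: [cron_arn, luheg/, nopond]


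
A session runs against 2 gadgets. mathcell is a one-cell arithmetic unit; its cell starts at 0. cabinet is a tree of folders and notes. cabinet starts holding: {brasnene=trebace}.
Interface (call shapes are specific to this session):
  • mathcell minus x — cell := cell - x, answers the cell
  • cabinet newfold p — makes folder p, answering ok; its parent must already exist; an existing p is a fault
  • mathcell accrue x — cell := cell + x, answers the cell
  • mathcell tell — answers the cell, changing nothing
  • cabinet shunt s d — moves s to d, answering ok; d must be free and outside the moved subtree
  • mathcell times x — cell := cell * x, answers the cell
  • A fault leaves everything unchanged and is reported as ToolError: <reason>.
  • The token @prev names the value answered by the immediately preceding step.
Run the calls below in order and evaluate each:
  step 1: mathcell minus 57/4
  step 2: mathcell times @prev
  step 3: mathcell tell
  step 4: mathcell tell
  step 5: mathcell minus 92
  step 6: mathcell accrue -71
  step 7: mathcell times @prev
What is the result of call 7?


[in] mathcell minus x: 57/4
:: -57/4
[in] mathcell times x: @prev
:: 3249/16
[in] mathcell tell
:: 3249/16
[in] mathcell tell
:: 3249/16
[in] mathcell minus x: 92
:: 1777/16
[in] mathcell accrue x: -71
:: 641/16
[in] mathcell times x: @prev
:: 410881/256

Answer: 410881/256


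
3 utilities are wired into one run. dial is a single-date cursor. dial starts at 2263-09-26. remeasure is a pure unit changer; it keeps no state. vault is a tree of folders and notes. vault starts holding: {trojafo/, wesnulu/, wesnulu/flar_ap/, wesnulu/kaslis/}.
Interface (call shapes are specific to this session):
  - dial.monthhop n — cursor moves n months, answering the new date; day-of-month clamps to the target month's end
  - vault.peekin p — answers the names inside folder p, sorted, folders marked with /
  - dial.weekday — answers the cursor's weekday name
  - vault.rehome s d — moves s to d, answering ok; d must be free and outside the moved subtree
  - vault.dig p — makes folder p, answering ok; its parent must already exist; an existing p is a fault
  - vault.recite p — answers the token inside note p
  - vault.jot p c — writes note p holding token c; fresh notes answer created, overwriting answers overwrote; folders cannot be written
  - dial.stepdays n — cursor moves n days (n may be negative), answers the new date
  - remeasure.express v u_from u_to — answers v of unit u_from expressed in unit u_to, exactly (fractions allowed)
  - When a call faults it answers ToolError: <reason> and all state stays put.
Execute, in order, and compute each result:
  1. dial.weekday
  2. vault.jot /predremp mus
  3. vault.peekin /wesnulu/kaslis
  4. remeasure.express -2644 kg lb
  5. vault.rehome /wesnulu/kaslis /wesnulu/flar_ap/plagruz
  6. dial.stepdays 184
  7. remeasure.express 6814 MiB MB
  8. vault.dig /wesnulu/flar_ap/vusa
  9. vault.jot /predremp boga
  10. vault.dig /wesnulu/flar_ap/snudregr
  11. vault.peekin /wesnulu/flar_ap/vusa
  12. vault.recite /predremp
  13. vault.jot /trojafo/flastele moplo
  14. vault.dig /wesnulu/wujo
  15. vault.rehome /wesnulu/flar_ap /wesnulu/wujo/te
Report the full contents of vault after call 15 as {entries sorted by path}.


Answer: {predremp=boga, trojafo/, trojafo/flastele=moplo, wesnulu/, wesnulu/wujo/, wesnulu/wujo/te/, wesnulu/wujo/te/plagruz/, wesnulu/wujo/te/snudregr/, wesnulu/wujo/te/vusa/}

Derivation:
! dial.weekday() -> Saturday
! vault.jot(/predremp, mus) -> created
! vault.peekin(/wesnulu/kaslis) -> []
! remeasure.express(-2644, kg, lb) -> -264400000000/45359237
! vault.rehome(/wesnulu/kaslis, /wesnulu/flar_ap/plagruz) -> ok
! dial.stepdays(184) -> 2264-03-28
! remeasure.express(6814, MiB, MB) -> 111640576/15625
! vault.dig(/wesnulu/flar_ap/vusa) -> ok
! vault.jot(/predremp, boga) -> overwrote
! vault.dig(/wesnulu/flar_ap/snudregr) -> ok
! vault.peekin(/wesnulu/flar_ap/vusa) -> []
! vault.recite(/predremp) -> boga
! vault.jot(/trojafo/flastele, moplo) -> created
! vault.dig(/wesnulu/wujo) -> ok
! vault.rehome(/wesnulu/flar_ap, /wesnulu/wujo/te) -> ok


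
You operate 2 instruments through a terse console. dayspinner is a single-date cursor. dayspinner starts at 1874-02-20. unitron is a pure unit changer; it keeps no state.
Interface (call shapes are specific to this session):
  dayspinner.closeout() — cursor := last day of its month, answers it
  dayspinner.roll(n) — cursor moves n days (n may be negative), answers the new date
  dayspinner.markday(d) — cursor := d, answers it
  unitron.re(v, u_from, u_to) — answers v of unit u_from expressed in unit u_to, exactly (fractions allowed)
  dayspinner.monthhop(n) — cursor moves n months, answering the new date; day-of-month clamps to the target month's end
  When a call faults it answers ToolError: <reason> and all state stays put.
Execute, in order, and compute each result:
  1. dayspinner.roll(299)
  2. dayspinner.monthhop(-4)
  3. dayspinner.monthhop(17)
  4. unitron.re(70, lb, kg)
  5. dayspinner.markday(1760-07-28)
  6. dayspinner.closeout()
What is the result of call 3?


Act: dayspinner.roll[n='299']
Obs: 1874-12-16
Act: dayspinner.monthhop[n='-4']
Obs: 1874-08-16
Act: dayspinner.monthhop[n='17']
Obs: 1876-01-16
Act: unitron.re[v='70'; u_from='lb'; u_to='kg']
Obs: 317514659/10000000
Act: dayspinner.markday[d='1760-07-28']
Obs: 1760-07-28
Act: dayspinner.closeout[]
Obs: 1760-07-31

Answer: 1876-01-16


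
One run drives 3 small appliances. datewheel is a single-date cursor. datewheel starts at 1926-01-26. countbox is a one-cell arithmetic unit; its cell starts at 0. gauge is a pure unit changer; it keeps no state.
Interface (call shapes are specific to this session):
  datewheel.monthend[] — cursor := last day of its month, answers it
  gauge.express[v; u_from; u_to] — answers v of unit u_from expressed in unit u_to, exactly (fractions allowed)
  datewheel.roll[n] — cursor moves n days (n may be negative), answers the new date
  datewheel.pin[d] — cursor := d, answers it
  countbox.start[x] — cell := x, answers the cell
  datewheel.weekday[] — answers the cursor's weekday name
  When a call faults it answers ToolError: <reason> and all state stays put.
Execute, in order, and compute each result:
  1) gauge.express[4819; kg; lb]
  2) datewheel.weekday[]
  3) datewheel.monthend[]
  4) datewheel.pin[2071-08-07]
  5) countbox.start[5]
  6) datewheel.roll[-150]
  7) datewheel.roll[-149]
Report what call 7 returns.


I call gauge.express passing 4819, kg, lb, → 481900000000/45359237.
Using datewheel.weekday(), giving Tuesday.
Next I call datewheel.monthend(), which returns 1926-01-31.
Now I run datewheel.pin passing 2071-08-07, and observe 2071-08-07.
Calling countbox.start passing 5, and get 5.
Calling datewheel.roll passing -150, → 2071-03-10.
Invoking datewheel.roll passing -149, and see 2070-10-12.

Answer: 2070-10-12


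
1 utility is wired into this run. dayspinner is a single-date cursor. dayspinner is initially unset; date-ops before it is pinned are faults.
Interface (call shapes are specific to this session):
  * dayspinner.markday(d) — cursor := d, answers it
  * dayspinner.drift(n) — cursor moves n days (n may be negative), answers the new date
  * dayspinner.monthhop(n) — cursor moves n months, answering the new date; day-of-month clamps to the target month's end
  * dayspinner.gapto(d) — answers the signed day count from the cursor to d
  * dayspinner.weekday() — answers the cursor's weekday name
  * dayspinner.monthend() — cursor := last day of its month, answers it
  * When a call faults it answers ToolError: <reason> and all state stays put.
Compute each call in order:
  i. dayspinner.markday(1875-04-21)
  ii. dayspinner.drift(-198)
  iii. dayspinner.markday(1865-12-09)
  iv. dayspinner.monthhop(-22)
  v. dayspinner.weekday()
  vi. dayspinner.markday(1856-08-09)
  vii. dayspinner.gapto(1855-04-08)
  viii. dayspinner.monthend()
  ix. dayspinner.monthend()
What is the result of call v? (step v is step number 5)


Answer: Tuesday

Derivation:
→ dayspinner.markday(1875-04-21)
← 1875-04-21
→ dayspinner.drift(-198)
← 1874-10-05
→ dayspinner.markday(1865-12-09)
← 1865-12-09
→ dayspinner.monthhop(-22)
← 1864-02-09
→ dayspinner.weekday()
← Tuesday
→ dayspinner.markday(1856-08-09)
← 1856-08-09
→ dayspinner.gapto(1855-04-08)
← -489
→ dayspinner.monthend()
← 1856-08-31
→ dayspinner.monthend()
← 1856-08-31


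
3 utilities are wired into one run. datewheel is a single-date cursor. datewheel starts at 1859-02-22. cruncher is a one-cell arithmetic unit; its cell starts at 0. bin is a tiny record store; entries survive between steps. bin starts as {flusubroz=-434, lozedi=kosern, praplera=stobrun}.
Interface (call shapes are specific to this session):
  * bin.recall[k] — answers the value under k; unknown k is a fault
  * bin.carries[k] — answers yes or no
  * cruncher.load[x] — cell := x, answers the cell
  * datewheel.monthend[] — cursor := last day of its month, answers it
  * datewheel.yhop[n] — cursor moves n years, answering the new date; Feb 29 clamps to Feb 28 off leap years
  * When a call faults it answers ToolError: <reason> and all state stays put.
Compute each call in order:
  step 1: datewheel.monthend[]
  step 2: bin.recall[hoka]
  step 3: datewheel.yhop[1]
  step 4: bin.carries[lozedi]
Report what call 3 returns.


Answer: 1860-02-28

Derivation:
==> datewheel.monthend()
<== 1859-02-28
==> bin.recall(k=hoka)
<== ToolError: no such key hoka
==> datewheel.yhop(n=1)
<== 1860-02-28
==> bin.carries(k=lozedi)
<== yes


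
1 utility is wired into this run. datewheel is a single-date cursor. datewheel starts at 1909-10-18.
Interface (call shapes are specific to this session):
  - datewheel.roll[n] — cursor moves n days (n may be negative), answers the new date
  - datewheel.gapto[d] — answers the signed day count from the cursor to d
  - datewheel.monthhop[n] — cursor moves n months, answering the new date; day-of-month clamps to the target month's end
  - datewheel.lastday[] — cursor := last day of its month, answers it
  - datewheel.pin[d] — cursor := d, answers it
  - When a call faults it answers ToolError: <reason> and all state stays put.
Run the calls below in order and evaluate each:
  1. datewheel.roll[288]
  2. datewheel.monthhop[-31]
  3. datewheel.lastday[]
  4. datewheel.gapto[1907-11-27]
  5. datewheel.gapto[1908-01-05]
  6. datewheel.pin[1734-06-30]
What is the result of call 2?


Answer: 1908-01-02

Derivation:
I run datewheel.roll passing n: 288: 1910-08-02.
Calling datewheel.monthhop passing n: -31, which returns 1908-01-02.
Now I run datewheel.lastday(), and get 1908-01-31.
Using datewheel.gapto passing d: 1907-11-27, giving -65.
I run datewheel.gapto passing d: 1908-01-05, giving -26.
I call datewheel.pin passing d: 1734-06-30: 1734-06-30.


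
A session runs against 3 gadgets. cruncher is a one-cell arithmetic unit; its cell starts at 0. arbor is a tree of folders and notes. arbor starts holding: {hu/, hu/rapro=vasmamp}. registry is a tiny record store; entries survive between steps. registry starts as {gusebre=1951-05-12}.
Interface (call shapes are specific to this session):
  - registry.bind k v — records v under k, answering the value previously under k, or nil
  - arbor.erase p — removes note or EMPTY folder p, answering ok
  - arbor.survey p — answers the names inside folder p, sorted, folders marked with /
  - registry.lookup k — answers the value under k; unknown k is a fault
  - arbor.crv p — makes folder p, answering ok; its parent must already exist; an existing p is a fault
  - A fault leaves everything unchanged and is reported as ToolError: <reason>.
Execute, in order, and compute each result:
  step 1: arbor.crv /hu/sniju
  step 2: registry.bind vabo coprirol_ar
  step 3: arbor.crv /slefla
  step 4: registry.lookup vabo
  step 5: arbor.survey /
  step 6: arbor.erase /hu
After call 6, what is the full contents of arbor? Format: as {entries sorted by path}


Next I call arbor.crv(p: /hu/sniju), → ok.
Then registry.bind(k: vabo, v: coprirol_ar), and see nil.
I try arbor.crv(p: /slefla), and see ok.
Now I run registry.lookup(k: vabo), yielding coprirol_ar.
I run arbor.survey(p: /), which returns [hu/, slefla/].
I use arbor.erase(p: /hu), yielding ToolError: not empty.

Answer: {hu/, hu/rapro=vasmamp, hu/sniju/, slefla/}


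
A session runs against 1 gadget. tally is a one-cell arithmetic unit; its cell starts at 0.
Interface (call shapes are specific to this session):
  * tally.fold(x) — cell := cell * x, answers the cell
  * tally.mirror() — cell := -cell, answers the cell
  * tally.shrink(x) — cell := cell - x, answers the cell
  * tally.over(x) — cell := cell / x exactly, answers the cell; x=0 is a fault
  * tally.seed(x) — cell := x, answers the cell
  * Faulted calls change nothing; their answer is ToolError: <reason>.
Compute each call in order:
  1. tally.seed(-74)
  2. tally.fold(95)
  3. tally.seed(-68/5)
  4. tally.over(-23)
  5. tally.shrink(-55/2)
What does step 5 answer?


==> seed(x=-74)
<== -74
==> fold(x=95)
<== -7030
==> seed(x=-68/5)
<== -68/5
==> over(x=-23)
<== 68/115
==> shrink(x=-55/2)
<== 6461/230

Answer: 6461/230


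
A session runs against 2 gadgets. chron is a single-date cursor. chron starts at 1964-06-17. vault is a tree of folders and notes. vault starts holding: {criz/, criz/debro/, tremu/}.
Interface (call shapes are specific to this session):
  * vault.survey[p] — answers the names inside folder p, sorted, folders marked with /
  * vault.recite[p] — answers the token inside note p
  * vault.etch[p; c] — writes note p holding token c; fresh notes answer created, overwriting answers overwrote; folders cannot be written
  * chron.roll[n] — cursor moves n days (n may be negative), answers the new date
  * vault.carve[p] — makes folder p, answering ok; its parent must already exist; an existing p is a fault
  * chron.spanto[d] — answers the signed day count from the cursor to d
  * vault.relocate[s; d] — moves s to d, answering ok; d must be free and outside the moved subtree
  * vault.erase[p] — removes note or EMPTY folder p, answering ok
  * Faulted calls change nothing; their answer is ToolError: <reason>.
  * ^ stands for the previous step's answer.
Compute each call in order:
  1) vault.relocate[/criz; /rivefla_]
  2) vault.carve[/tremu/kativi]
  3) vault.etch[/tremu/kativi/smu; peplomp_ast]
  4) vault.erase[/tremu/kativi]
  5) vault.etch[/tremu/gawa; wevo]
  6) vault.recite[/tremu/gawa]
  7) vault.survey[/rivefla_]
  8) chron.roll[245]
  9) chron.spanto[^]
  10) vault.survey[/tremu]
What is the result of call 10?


Act: vault.relocate[s: /criz; d: /rivefla_]
Obs: ok
Act: vault.carve[p: /tremu/kativi]
Obs: ok
Act: vault.etch[p: /tremu/kativi/smu; c: peplomp_ast]
Obs: created
Act: vault.erase[p: /tremu/kativi]
Obs: ToolError: not empty
Act: vault.etch[p: /tremu/gawa; c: wevo]
Obs: created
Act: vault.recite[p: /tremu/gawa]
Obs: wevo
Act: vault.survey[p: /rivefla_]
Obs: [debro/]
Act: chron.roll[n: 245]
Obs: 1965-02-17
Act: chron.spanto[d: ^]
Obs: 0
Act: vault.survey[p: /tremu]
Obs: [gawa, kativi/]

Answer: [gawa, kativi/]
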